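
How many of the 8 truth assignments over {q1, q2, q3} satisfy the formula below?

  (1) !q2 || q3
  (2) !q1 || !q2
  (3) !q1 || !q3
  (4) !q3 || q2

There are 2^3 = 8 truth assignments over (q1, q2, q3).
Check each against the 4 clauses (columns in the order q1, q2, q3):
  F F F  ✓ satisfies all
  F F T  ✗ fails (!q3 || q2)
  F T F  ✗ fails (!q2 || q3)
  F T T  ✓ satisfies all
  T F F  ✓ satisfies all
  T F T  ✗ fails (!q1 || !q3)
  T T F  ✗ fails (!q2 || q3)
  T T T  ✗ fails (!q1 || !q2)
3 of the 8 rows are models.

3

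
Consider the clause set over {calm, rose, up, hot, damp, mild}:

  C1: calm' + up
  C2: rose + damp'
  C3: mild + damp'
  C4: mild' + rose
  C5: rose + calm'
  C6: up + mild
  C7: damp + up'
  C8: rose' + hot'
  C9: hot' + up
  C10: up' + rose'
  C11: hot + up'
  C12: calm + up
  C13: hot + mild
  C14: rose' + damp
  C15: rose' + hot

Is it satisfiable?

Case calm = 0:
Unit clause (up) forces up = 1.
Unit clause (damp) forces damp = 1.
Unit clause (rose) forces rose = 1.
But (rose') is also a unit clause — contradiction.
Undo calm and try calm = 1.
Unit clause (up) forces up = 1.
Unit clause (rose) forces rose = 1.
But (rose') is also a unit clause — contradiction.
Both values of calm lead to a conflict.
No assignment satisfies every clause.

No, unsatisfiable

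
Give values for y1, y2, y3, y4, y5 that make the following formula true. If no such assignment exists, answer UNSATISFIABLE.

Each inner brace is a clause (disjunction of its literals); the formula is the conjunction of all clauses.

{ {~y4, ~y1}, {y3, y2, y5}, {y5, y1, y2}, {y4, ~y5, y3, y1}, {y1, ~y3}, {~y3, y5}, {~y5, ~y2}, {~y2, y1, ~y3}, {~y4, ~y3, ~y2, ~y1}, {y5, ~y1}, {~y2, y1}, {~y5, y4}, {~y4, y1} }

Try y4 = 0.
Unit clause (~y5) forces y5 = 0.
Unit clause (~y3) forces y3 = 0.
Unit clause (y2) forces y2 = 1.
Unit clause (~y1) forces y1 = 0.
That conflicts with the unit clause (y1).
That branch fails; take y4 = 1 instead.
Unit clause (~y1) forces y1 = 0.
That conflicts with the unit clause (y1).
Either choice for y4 ends in contradiction.

UNSATISFIABLE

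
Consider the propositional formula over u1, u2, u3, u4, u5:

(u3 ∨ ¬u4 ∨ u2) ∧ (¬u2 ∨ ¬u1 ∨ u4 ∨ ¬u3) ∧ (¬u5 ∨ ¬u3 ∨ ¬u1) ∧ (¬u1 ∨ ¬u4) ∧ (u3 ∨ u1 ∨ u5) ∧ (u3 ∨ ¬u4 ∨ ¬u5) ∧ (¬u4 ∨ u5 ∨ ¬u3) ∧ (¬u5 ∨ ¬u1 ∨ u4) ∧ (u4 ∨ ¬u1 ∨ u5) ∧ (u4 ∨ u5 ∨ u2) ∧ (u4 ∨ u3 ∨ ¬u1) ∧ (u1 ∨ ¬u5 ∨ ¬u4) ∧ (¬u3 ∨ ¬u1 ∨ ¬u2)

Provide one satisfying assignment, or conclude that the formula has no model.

u1=False,  u2=True,  u3=False,  u4=False,  u5=True

Try u1 = False.
Try u3 = False.
(u5) alone gives u5 = True.
(¬u4) alone gives u4 = False.
All clauses hold; u2 can take either value.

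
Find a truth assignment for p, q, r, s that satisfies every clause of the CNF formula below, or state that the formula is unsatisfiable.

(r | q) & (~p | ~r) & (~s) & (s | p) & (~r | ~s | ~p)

p ↦ 1,  q ↦ 1,  r ↦ 0,  s ↦ 0

The clause (~s) is unit, so s = 0.
The clause (p) is unit, so p = 1.
The clause (~r) is unit, so r = 0.
The clause (q) is unit, so q = 1.
Every clause now holds.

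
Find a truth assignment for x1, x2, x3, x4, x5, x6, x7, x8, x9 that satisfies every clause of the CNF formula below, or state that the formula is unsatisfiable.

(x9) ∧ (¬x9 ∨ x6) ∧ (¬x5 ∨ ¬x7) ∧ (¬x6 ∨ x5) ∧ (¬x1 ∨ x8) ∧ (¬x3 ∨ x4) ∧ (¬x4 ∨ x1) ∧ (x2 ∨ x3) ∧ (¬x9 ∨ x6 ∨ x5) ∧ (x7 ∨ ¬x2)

Unit clause (x9) forces x9 = True.
Unit clause (x6) forces x6 = True.
Unit clause (x5) forces x5 = True.
Unit clause (¬x7) forces x7 = False.
Unit clause (¬x2) forces x2 = False.
Unit clause (x3) forces x3 = True.
Unit clause (x4) forces x4 = True.
Unit clause (x1) forces x1 = True.
Unit clause (x8) forces x8 = True.
All clauses are satisfied.

x1=True,  x2=False,  x3=True,  x4=True,  x5=True,  x6=True,  x7=False,  x8=True,  x9=True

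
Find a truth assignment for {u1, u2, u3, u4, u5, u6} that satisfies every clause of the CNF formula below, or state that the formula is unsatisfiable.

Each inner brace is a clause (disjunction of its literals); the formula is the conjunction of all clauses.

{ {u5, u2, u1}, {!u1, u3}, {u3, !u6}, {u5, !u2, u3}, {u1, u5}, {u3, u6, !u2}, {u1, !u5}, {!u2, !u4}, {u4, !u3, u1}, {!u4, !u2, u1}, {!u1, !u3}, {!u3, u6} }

Branch on u1: set u1 = false.
(u5) alone gives u5 = true.
That conflicts with the unit clause (!u5).
Undo u1 and try u1 = true.
(u3) alone gives u3 = true.
That conflicts with the unit clause (!u3).
Either choice for u1 ends in contradiction.

UNSATISFIABLE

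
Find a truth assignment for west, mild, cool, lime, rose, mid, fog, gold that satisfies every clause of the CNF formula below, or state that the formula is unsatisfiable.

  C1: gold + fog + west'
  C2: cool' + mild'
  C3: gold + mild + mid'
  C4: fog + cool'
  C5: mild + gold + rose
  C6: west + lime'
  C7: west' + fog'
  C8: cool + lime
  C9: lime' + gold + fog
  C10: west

west=1; mild=1; cool=0; lime=1; rose=1; mid=1; fog=0; gold=1

Unit clause (west) forces west = 1.
Unit clause (fog') forces fog = 0.
Unit clause (gold) forces gold = 1.
Unit clause (cool') forces cool = 0.
Unit clause (lime) forces lime = 1.
No clause remains; mild, rose, mid are free.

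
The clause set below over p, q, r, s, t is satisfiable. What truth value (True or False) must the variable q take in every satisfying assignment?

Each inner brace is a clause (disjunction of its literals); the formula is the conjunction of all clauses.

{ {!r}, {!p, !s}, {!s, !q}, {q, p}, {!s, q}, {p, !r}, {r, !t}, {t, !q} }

False

Suppose q = true.
Unit clause (!r) forces r = false.
Unit clause (!s) forces s = false.
Unit clause (!t) forces t = false.
Now (t) is unsatisfied and unit — conflict.
So every satisfying assignment has q = False.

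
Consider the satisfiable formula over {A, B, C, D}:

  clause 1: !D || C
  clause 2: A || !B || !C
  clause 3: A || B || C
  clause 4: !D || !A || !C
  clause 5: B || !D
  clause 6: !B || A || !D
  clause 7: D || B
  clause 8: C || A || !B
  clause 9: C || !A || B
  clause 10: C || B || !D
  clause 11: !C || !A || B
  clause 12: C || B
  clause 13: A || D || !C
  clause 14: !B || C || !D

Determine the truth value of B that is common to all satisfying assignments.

Suppose B = false.
The clause (!D) is unit, so D = false.
But (D) is also a unit clause — contradiction.
So every satisfying assignment has B = True.

True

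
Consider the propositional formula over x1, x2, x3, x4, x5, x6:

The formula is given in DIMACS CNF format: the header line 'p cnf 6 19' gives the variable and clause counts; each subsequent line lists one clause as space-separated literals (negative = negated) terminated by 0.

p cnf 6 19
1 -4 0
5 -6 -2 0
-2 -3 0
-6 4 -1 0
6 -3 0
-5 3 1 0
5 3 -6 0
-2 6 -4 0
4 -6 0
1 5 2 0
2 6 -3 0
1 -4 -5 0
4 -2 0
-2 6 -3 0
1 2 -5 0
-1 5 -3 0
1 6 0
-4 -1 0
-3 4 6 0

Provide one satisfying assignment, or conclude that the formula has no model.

Suppose x1 = True.
(¬x4) alone gives x4 = False.
(¬x6) alone gives x6 = False.
(¬x3) alone gives x3 = False.
(¬x2) alone gives x2 = False.
No clause remains; x5 is free.

x1=True,  x2=False,  x3=False,  x4=False,  x5=False,  x6=False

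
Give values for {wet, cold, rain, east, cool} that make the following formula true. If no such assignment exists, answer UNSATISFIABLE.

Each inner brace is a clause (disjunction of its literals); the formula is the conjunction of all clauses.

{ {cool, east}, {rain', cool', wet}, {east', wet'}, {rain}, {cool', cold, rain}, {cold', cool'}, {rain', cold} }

wet ↦ 0, cold ↦ 1, rain ↦ 1, east ↦ 1, cool ↦ 0

The clause (rain) is unit, so rain = 1.
The clause (cold) is unit, so cold = 1.
The clause (cool') is unit, so cool = 0.
The clause (east) is unit, so east = 1.
The clause (wet') is unit, so wet = 0.
All clauses are satisfied.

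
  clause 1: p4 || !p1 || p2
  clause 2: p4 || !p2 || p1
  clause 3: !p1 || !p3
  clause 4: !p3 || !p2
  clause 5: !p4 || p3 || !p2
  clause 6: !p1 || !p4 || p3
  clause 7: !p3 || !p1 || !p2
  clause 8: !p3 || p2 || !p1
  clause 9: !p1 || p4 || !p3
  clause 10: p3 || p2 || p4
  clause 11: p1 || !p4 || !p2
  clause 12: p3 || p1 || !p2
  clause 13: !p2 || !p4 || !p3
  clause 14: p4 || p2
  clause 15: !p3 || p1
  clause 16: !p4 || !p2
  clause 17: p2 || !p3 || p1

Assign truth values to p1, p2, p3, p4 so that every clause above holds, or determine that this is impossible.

Try p1 = true.
Unit clause (!p3) forces p3 = false.
Unit clause (!p4) forces p4 = false.
Unit clause (p2) forces p2 = true.
All clauses are satisfied.

p1=true,  p2=true,  p3=false,  p4=false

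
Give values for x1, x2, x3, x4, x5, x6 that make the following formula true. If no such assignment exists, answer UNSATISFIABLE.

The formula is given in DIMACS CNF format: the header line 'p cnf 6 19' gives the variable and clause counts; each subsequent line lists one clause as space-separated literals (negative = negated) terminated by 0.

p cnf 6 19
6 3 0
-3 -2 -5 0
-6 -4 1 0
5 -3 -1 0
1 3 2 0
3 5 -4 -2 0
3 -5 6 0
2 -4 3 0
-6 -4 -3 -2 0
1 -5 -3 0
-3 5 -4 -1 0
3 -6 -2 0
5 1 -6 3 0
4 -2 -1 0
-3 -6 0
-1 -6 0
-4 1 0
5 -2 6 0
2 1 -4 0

Suppose x6 = False.
From the singleton clause (x3), x3 = True.
Suppose x2 = False.
Suppose x5 = True.
From the singleton clause (x1), x1 = True.
No clause remains; x4 is free.

x1=True,  x2=False,  x3=True,  x4=True,  x5=True,  x6=False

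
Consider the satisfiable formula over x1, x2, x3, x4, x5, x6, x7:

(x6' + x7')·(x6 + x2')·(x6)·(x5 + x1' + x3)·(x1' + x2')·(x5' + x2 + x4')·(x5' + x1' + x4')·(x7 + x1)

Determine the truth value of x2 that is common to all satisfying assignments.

Suppose x2 = 1.
(x6) alone gives x6 = 1.
(x7') alone gives x7 = 0.
(x1') alone gives x1 = 0.
Now (x1) is unsatisfied and unit — conflict.
So every satisfying assignment has x2 = False.

False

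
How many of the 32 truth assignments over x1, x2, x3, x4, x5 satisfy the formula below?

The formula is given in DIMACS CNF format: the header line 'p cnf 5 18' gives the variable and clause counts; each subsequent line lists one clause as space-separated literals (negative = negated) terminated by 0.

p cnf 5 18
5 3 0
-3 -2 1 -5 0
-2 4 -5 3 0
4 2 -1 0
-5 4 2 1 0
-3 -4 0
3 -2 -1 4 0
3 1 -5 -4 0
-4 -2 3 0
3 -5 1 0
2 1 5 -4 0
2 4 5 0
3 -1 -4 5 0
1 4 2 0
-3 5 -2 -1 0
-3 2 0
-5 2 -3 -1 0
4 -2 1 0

There are 2^5 = 32 truth assignments over (x1, x2, x3, x4, x5).
Split on x3. With x3 = True, the clauses containing x3 are satisfied and ¬x3 drops from the rest; 1 of the 2^4 = 16 assignments to the other variables satisfy what remains.
With x3 = False, by the same count on the reduced clause set, 1 assignment works.
Total: 1 + 1 = 2.

2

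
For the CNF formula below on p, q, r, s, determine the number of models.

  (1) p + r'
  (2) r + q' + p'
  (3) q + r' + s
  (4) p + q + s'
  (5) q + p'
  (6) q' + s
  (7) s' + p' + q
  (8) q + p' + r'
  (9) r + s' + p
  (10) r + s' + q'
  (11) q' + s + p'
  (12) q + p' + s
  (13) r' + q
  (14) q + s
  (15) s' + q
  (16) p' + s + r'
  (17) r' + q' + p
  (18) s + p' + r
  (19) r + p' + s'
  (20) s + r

There are 2^4 = 16 truth assignments over (p, q, r, s).
Split on p. With p = 1, the clauses containing p are satisfied and p' drops from the rest; 1 of the 2^3 = 8 assignments to the other variables satisfy what remains.
With p = 0, by the same count on the reduced clause set, 0 assignments work.
Total: 1 + 0 = 1.

1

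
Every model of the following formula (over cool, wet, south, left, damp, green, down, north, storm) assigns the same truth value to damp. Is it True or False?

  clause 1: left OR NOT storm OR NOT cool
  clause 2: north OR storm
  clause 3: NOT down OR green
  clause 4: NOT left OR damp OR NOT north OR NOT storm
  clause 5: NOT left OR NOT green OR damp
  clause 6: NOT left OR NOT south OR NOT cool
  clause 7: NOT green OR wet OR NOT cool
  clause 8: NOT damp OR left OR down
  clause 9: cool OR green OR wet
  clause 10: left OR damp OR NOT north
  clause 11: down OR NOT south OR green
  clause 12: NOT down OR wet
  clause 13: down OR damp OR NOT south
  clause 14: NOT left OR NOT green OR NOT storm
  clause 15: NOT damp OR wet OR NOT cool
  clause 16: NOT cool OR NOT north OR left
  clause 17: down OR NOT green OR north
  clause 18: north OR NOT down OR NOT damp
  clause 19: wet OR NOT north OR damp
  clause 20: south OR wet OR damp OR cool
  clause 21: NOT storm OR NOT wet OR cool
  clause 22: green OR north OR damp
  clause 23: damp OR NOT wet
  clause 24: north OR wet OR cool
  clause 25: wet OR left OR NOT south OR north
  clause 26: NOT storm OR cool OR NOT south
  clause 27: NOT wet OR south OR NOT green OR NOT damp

True

Suppose damp = false.
From the singleton clause (NOT wet), wet = false.
From the singleton clause (NOT down), down = false.
From the singleton clause (NOT south), south = false.
From the singleton clause (NOT north), north = false.
From the singleton clause (storm), storm = true.
From the singleton clause (NOT green), green = false.
But (green) is also a unit clause — contradiction.
So every satisfying assignment has damp = True.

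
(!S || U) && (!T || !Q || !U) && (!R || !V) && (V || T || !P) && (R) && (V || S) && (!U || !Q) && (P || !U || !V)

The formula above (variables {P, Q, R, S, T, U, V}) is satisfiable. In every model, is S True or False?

True

Suppose S = false.
The clause (R) is unit, so R = true.
The clause (!V) is unit, so V = false.
Now (V) is unsatisfied and unit — conflict.
So every satisfying assignment has S = True.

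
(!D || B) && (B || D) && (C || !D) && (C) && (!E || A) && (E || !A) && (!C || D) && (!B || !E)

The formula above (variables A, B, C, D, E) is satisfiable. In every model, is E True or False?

False

Suppose E = true.
Unit clause (C) forces C = true.
Unit clause (A) forces A = true.
Unit clause (D) forces D = true.
Unit clause (B) forces B = true.
That conflicts with the unit clause (!B).
So every satisfying assignment has E = False.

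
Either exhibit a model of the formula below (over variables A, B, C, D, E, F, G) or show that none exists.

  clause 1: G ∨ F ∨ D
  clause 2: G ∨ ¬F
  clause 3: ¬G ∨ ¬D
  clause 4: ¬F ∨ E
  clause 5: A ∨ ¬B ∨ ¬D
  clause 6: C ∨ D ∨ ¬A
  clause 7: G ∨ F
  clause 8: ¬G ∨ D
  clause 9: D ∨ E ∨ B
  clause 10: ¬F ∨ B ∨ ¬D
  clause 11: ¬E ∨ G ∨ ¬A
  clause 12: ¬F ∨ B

UNSATISFIABLE

Case G = True:
The clause (¬D) is unit, so D = False.
That conflicts with the unit clause (D).
Backtrack on G: now try G = False.
The clause (¬F) is unit, so F = False.
That conflicts with the unit clause (F).
Neither G = True nor G = False works.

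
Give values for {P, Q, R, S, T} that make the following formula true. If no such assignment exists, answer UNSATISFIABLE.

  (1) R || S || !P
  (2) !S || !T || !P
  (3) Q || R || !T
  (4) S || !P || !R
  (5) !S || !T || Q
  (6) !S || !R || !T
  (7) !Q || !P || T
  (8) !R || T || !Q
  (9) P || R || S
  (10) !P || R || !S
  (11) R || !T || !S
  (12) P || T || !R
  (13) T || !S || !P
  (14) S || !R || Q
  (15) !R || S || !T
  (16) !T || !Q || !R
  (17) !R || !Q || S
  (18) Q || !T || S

Case R = false:
Case S = true:
(!P) alone gives P = false.
(!T) alone gives T = false.
Every clause is now satisfied; Q is unconstrained.

P: false; Q: true; R: false; S: true; T: false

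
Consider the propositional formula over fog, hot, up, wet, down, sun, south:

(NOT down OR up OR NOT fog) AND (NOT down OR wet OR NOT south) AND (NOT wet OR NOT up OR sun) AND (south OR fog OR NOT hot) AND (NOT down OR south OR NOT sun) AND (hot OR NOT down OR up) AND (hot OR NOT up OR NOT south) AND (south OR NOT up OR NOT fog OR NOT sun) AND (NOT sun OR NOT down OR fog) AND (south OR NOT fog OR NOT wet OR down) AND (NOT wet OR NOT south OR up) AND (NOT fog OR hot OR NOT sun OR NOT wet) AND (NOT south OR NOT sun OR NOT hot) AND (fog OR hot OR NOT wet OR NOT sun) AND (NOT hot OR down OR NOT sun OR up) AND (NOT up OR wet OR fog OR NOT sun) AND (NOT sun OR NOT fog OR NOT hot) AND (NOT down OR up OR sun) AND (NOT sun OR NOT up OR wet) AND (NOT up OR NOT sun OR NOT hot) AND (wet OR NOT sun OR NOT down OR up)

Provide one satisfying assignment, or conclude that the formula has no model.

fog=true; hot=false; up=false; wet=false; down=false; sun=true; south=true

Try down = false.
Try wet = false.
Try sun = true.
(NOT up) alone gives up = false.
(NOT hot) alone gives hot = false.
No clause remains; fog, south are free.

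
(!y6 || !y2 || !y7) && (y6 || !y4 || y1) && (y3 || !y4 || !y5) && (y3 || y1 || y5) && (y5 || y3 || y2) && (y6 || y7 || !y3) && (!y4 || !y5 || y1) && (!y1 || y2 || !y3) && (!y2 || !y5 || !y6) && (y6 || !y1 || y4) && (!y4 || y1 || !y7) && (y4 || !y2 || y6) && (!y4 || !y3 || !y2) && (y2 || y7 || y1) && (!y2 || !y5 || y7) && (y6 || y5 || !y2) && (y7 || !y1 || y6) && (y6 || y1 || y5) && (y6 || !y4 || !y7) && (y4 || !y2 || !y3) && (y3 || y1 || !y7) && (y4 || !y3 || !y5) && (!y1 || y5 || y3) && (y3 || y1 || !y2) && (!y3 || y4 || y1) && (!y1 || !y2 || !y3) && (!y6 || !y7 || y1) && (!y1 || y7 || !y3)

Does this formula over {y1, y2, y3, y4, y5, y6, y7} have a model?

Yes, satisfiable

Try y6 = true.
Try y2 = false.
Try y5 = true.
Try y3 = false.
Unit clause (!y4) forces y4 = false.
Try y7 = false.
Unit clause (y1) forces y1 = true.
This assignment satisfies each clause.
A satisfying assignment: y1 ↦ true; y2 ↦ false; y3 ↦ false; y4 ↦ false; y5 ↦ true; y6 ↦ true; y7 ↦ false.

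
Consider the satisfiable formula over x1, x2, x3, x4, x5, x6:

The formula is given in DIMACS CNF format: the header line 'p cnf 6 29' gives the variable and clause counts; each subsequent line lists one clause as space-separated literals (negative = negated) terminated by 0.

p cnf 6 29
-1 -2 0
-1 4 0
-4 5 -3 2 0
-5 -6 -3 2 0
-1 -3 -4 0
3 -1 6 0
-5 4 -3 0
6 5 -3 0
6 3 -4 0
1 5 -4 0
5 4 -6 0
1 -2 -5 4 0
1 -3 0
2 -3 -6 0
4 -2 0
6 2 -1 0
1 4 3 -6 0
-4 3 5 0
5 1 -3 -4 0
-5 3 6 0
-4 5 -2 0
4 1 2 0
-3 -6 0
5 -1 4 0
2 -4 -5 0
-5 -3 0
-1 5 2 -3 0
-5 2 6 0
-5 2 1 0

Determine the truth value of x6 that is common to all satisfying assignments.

True

Suppose x6 = False.
Case x1 = False:
The clause (¬x3) is unit, so x3 = False.
The clause (¬x4) is unit, so x4 = False.
The clause (¬x2) is unit, so x2 = False.
That conflicts with the unit clause (x2).
Undo x1 and try x1 = True.
The clause (¬x2) is unit, so x2 = False.
That conflicts with the unit clause (x2).
Neither x1 = True nor x1 = False works.
So every satisfying assignment has x6 = True.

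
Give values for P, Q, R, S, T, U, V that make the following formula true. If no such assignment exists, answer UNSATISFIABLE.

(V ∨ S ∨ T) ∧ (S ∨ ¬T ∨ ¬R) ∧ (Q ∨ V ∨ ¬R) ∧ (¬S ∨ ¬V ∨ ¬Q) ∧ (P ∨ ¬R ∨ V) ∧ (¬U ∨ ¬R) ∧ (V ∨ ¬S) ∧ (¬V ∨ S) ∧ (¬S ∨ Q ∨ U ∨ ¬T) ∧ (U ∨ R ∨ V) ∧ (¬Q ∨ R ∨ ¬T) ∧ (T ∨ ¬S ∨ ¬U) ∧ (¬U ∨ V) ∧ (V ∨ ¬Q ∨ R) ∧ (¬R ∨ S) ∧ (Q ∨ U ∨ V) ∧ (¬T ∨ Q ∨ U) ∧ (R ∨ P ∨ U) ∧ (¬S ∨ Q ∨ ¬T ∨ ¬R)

P: True; Q: False; R: False; S: True; T: True; U: True; V: True

Suppose U = True.
Unit clause (¬R) forces R = False.
Unit clause (V) forces V = True.
Unit clause (S) forces S = True.
Unit clause (¬Q) forces Q = False.
Unit clause (T) forces T = True.
No clause remains; P is free.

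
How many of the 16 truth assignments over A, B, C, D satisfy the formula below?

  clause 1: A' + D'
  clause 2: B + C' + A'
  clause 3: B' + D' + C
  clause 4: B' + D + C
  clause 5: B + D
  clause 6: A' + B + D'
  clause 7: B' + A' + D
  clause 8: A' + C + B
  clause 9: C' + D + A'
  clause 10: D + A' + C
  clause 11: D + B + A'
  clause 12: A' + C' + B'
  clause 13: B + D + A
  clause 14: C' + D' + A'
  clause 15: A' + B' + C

4

There are 2^4 = 16 truth assignments over (A, B, C, D).
Check each against the 15 clauses (columns in the order A, B, C, D):
  F F F F  ✗ fails (B + D)
  F F F T  ✓ satisfies all
  F F T F  ✗ fails (B + D)
  F F T T  ✓ satisfies all
  F T F F  ✗ fails (B' + D + C)
  F T F T  ✗ fails (B' + D' + C)
  F T T F  ✓ satisfies all
  F T T T  ✓ satisfies all
  T F F F  ✗ fails (B + D)
  T F F T  ✗ fails (A' + D')
  T F T F  ✗ fails (B + C' + A')
  T F T T  ✗ fails (A' + D')
  T T F F  ✗ fails (B' + D + C)
  T T F T  ✗ fails (A' + D')
  T T T F  ✗ fails (B' + A' + D)
  T T T T  ✗ fails (A' + D')
4 of the 16 rows are models.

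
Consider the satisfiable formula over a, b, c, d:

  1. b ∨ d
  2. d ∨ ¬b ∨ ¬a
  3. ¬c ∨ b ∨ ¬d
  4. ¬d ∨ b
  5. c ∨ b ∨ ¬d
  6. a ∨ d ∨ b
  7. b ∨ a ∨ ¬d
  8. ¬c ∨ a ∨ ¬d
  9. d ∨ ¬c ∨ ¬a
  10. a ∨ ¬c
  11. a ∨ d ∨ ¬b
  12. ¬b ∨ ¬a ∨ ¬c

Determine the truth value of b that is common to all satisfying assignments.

Suppose b = False.
The clause (d) is unit, so d = True.
That conflicts with the unit clause (¬d).
So every satisfying assignment has b = True.

True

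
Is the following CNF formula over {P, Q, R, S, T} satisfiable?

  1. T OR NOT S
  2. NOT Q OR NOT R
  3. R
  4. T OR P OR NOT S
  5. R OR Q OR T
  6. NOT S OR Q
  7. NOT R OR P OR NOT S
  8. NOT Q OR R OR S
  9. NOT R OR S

The clause (R) is unit, so R = true.
The clause (NOT Q) is unit, so Q = false.
The clause (NOT S) is unit, so S = false.
Now (S) is unsatisfied and unit — conflict.
No assignment satisfies every clause.

Unsatisfiable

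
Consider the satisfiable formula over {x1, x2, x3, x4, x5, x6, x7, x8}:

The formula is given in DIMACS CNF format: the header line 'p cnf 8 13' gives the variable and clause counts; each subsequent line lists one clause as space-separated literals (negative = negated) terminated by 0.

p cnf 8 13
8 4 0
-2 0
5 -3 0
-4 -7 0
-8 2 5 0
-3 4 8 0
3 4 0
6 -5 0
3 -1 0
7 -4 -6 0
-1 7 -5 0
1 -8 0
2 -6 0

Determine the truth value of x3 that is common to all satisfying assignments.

Suppose x3 = True.
Unit clause (¬x2) forces x2 = False.
Unit clause (x5) forces x5 = True.
Unit clause (x6) forces x6 = True.
But (¬x6) is also a unit clause — contradiction.
So every satisfying assignment has x3 = False.

False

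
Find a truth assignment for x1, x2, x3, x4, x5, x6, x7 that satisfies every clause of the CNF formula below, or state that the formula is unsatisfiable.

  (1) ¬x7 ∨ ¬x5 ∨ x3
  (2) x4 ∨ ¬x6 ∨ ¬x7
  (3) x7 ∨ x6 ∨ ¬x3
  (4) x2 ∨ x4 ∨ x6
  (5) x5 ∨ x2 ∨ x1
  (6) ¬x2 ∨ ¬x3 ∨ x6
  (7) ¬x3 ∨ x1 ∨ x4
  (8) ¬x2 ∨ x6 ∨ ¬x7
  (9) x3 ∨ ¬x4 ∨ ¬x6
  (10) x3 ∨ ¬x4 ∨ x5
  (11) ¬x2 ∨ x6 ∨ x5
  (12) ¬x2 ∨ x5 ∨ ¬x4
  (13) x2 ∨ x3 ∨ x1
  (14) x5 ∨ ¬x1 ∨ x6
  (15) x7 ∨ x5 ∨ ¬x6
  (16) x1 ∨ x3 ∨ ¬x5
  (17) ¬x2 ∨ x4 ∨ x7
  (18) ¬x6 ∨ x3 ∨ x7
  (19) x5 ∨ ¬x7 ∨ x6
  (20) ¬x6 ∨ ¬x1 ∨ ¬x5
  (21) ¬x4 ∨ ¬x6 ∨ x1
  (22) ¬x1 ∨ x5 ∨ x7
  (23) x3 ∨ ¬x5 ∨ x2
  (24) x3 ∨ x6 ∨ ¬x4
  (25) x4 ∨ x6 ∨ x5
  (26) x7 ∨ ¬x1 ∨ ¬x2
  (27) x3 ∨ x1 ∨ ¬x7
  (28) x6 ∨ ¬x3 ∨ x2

x1 ↦ True, x2 ↦ False, x3 ↦ True, x4 ↦ True, x5 ↦ False, x6 ↦ True, x7 ↦ True

Suppose x7 = True.
Suppose x5 = False.
(x6) alone gives x6 = True.
(x4) alone gives x4 = True.
(x3) alone gives x3 = True.
(¬x2) alone gives x2 = False.
(x1) alone gives x1 = True.
Every clause now holds.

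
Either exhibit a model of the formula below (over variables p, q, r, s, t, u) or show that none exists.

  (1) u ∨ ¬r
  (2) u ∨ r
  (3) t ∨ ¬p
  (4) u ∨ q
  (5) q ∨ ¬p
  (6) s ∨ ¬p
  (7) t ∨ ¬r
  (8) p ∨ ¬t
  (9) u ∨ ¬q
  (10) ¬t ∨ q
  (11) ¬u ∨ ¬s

Branch on u: set u = True.
The clause (¬s) is unit, so s = False.
The clause (¬p) is unit, so p = False.
The clause (¬t) is unit, so t = False.
The clause (¬r) is unit, so r = False.
No clause remains; q is free.

p ↦ False, q ↦ False, r ↦ False, s ↦ False, t ↦ False, u ↦ True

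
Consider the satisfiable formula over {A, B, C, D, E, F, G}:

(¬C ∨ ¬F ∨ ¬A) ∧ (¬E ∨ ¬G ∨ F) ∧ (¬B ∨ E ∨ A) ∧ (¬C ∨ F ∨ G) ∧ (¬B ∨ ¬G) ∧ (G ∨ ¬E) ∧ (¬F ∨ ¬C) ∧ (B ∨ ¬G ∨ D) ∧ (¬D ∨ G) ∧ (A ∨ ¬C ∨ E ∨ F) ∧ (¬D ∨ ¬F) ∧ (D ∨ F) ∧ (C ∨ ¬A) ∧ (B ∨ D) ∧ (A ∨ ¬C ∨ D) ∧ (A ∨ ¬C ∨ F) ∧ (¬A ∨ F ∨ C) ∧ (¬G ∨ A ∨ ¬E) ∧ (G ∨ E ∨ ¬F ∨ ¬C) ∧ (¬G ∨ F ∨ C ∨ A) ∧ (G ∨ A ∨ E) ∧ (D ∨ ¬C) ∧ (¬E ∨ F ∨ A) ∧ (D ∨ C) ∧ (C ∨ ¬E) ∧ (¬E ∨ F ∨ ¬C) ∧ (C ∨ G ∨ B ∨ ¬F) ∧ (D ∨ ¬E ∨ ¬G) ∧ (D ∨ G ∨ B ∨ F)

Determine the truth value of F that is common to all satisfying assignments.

Suppose F = True.
Unit clause (¬C) forces C = False.
Unit clause (¬D) forces D = False.
Now (D) is unsatisfied and unit — conflict.
So every satisfying assignment has F = False.

False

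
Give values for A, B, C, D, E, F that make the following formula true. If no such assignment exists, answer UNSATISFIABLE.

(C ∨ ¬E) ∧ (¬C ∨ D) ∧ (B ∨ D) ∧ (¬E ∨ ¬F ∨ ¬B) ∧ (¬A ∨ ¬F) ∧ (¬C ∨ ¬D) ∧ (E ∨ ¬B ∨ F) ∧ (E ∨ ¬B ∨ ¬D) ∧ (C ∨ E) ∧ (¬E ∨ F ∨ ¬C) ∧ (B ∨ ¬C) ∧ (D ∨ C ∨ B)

Case C = True:
Unit clause (D) forces D = True.
Now (¬D) is unsatisfied and unit — conflict.
That branch fails; take C = False instead.
Unit clause (¬E) forces E = False.
Now (E) is unsatisfied and unit — conflict.
Either choice for C ends in contradiction.

UNSATISFIABLE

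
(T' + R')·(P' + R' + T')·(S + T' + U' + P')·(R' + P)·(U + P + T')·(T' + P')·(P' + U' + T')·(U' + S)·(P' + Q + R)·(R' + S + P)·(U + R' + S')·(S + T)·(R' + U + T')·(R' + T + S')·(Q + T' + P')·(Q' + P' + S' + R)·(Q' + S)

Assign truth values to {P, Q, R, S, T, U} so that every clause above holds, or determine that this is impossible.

Branch on T: set T = 0.
Unit clause (S) forces S = 1.
Unit clause (R') forces R = 0.
Branch on P: set P = 0.
All clauses hold; Q, U can take either value.

P=0,  Q=1,  R=0,  S=1,  T=0,  U=1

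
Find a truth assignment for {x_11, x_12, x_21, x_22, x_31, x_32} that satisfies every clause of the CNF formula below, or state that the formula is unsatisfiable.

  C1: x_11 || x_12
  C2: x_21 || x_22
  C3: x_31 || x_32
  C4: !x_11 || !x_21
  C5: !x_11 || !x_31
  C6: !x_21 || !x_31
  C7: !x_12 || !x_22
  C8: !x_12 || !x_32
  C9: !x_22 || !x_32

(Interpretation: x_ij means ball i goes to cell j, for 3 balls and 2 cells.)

UNSATISFIABLE

Branch on x_11: set x_11 = true.
The clause (!x_21) is unit, so x_21 = false.
The clause (x_22) is unit, so x_22 = true.
The clause (!x_31) is unit, so x_31 = false.
The clause (x_32) is unit, so x_32 = true.
That conflicts with the unit clause (!x_32).
So x_11 must be the other value — set x_11 = false.
The clause (x_12) is unit, so x_12 = true.
The clause (!x_22) is unit, so x_22 = false.
The clause (x_21) is unit, so x_21 = true.
The clause (!x_31) is unit, so x_31 = false.
The clause (x_32) is unit, so x_32 = true.
That conflicts with the unit clause (!x_32).
Both values of x_11 lead to a conflict.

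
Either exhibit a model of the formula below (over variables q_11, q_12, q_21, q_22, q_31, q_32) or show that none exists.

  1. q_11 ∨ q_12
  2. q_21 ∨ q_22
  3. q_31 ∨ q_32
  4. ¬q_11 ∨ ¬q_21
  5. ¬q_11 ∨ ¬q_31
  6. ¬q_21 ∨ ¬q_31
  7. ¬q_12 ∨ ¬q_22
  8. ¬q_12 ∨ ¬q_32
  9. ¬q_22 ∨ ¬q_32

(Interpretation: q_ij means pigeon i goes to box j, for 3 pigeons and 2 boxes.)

UNSATISFIABLE

Case q_11 = True:
Unit clause (¬q_21) forces q_21 = False.
Unit clause (q_22) forces q_22 = True.
Unit clause (¬q_31) forces q_31 = False.
Unit clause (q_32) forces q_32 = True.
That conflicts with the unit clause (¬q_32).
Undo q_11 and try q_11 = False.
Unit clause (q_12) forces q_12 = True.
Unit clause (¬q_22) forces q_22 = False.
Unit clause (q_21) forces q_21 = True.
Unit clause (¬q_31) forces q_31 = False.
Unit clause (q_32) forces q_32 = True.
That conflicts with the unit clause (¬q_32).
Either choice for q_11 ends in contradiction.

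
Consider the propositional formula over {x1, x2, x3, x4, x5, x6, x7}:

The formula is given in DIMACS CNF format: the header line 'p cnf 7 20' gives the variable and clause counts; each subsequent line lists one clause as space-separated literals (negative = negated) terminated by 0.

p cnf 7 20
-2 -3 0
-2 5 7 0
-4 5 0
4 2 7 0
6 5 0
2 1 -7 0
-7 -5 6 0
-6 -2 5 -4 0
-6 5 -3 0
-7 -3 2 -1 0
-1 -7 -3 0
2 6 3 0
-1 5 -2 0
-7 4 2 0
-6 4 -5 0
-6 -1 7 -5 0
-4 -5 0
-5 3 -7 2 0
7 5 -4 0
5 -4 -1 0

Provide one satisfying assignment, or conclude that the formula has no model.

x1=True; x2=True; x3=False; x4=False; x5=True; x6=False; x7=False

Suppose x2 = True.
The clause (¬x3) is unit, so x3 = False.
Suppose x5 = True.
The clause (¬x4) is unit, so x4 = False.
The clause (¬x6) is unit, so x6 = False.
The clause (¬x7) is unit, so x7 = False.
No clause remains; x1 is free.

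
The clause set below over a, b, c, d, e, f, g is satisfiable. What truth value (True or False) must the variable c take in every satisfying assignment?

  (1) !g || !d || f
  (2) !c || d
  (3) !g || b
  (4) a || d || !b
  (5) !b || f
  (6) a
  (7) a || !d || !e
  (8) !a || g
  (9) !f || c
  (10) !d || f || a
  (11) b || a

True

Suppose c = false.
The clause (a) is unit, so a = true.
The clause (g) is unit, so g = true.
The clause (b) is unit, so b = true.
The clause (f) is unit, so f = true.
That conflicts with the unit clause (!f).
So every satisfying assignment has c = True.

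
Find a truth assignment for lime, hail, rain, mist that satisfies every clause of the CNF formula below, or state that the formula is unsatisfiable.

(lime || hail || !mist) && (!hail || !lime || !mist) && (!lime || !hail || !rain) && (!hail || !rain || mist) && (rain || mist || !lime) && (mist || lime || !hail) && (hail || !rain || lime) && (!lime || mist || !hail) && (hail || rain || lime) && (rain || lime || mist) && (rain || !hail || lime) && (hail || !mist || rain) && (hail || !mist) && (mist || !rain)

Try hail = true.
Try lime = false.
(mist) alone gives mist = true.
(rain) alone gives rain = true.
Every clause now holds.

lime: false; hail: true; rain: true; mist: true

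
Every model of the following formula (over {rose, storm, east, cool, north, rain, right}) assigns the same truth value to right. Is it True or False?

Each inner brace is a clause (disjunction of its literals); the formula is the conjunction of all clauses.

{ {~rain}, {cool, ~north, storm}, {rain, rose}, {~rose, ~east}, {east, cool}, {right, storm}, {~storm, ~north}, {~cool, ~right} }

False

Suppose right = 1.
Unit clause (~rain) forces rain = 0.
Unit clause (rose) forces rose = 1.
Unit clause (~east) forces east = 0.
Unit clause (cool) forces cool = 1.
But (~cool) is also a unit clause — contradiction.
So every satisfying assignment has right = False.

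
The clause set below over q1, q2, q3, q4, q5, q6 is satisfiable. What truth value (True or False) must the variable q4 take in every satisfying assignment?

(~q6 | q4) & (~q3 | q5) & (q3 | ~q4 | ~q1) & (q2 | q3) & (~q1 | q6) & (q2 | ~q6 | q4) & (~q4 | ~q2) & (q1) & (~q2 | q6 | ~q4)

True

Suppose q4 = 0.
From the singleton clause (~q6), q6 = 0.
From the singleton clause (~q1), q1 = 0.
That conflicts with the unit clause (q1).
So every satisfying assignment has q4 = True.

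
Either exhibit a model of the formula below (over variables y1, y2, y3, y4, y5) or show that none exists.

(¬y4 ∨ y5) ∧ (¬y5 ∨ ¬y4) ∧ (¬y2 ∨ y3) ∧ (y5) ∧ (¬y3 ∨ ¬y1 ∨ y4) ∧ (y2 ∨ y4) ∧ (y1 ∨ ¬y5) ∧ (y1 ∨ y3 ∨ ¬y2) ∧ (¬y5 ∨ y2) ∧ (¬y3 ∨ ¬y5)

From the singleton clause (y5), y5 = True.
From the singleton clause (¬y4), y4 = False.
From the singleton clause (y2), y2 = True.
From the singleton clause (y3), y3 = True.
That conflicts with the unit clause (¬y3).

UNSATISFIABLE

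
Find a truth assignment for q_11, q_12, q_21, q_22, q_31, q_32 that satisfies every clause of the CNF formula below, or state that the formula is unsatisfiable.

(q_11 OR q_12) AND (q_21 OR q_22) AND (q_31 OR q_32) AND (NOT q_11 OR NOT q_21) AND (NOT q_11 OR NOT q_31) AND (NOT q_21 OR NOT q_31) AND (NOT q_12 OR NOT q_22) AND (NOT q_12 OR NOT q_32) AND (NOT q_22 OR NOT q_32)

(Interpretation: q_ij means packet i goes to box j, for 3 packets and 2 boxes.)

UNSATISFIABLE

Branch on q_11: set q_11 = true.
From the singleton clause (NOT q_21), q_21 = false.
From the singleton clause (q_22), q_22 = true.
From the singleton clause (NOT q_31), q_31 = false.
From the singleton clause (q_32), q_32 = true.
That conflicts with the unit clause (NOT q_32).
So q_11 must be the other value — set q_11 = false.
From the singleton clause (q_12), q_12 = true.
From the singleton clause (NOT q_22), q_22 = false.
From the singleton clause (q_21), q_21 = true.
From the singleton clause (NOT q_31), q_31 = false.
From the singleton clause (q_32), q_32 = true.
That conflicts with the unit clause (NOT q_32).
Both values of q_11 lead to a conflict.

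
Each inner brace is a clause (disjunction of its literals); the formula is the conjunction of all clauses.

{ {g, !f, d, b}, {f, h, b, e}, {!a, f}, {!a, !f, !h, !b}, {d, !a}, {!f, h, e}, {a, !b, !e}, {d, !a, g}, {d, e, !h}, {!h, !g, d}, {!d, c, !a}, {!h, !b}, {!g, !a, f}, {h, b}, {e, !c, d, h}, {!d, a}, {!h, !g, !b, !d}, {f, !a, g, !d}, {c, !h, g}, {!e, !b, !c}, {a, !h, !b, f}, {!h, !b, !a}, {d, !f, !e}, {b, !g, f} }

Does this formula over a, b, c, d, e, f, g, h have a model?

Branch on a: set a = false.
The clause (!d) is unit, so d = false.
Branch on b: set b = true.
The clause (!e) is unit, so e = false.
The clause (!h) is unit, so h = false.
The clause (!f) is unit, so f = false.
The clause (!c) is unit, so c = false.
All clauses hold; g can take either value.
A satisfying assignment: a ↦ false, b ↦ true, c ↦ false, d ↦ false, e ↦ false, f ↦ false, g ↦ true, h ↦ false.

Yes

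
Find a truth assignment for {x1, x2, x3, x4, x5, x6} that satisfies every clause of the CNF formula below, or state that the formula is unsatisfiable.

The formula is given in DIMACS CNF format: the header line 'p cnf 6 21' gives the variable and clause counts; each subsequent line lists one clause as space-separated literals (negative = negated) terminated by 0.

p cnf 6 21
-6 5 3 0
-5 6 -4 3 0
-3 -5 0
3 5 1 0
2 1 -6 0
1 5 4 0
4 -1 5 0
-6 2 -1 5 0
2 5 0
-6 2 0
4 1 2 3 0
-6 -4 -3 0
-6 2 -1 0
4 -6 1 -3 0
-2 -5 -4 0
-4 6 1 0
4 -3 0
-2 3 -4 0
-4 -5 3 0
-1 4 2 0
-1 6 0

x1: False; x2: True; x3: False; x4: False; x5: True; x6: True

Suppose x3 = False.
Suppose x6 = True.
The clause (x5) is unit, so x5 = True.
The clause (x2) is unit, so x2 = True.
The clause (¬x4) is unit, so x4 = False.
All clauses hold; x1 can take either value.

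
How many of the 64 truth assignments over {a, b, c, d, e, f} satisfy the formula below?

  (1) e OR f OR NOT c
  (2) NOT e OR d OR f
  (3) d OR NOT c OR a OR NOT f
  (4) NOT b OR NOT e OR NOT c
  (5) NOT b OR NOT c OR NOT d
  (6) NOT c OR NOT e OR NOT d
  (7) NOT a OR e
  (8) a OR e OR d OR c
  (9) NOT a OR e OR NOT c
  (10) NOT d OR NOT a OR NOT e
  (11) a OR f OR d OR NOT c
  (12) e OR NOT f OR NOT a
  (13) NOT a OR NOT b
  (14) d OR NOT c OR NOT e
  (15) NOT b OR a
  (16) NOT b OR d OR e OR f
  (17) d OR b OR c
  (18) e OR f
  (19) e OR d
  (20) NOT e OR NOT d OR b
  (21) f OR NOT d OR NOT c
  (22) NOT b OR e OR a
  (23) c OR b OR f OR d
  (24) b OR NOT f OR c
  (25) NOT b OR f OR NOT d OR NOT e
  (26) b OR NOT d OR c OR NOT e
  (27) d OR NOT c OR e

1

There are 2^6 = 64 truth assignments over (a, b, c, d, e, f).
Split on a. With a = true, the clauses containing a are satisfied and NOT a drops from the rest; 0 of the 2^5 = 32 assignments to the other variables satisfy what remains.
With a = false, by the same count on the reduced clause set, 1 assignment works.
(One model: a=F, b=F, c=T, d=T, e=F, f=T.)
Total: 0 + 1 = 1.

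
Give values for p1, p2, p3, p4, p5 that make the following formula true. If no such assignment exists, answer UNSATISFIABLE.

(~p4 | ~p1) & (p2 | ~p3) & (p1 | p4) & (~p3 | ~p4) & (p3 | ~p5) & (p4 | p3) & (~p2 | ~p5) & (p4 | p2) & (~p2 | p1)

Case p4 = 0:
(p1) alone gives p1 = 1.
(p3) alone gives p3 = 1.
(p2) alone gives p2 = 1.
(~p5) alone gives p5 = 0.
Every clause now holds.

p1: 1, p2: 1, p3: 1, p4: 0, p5: 0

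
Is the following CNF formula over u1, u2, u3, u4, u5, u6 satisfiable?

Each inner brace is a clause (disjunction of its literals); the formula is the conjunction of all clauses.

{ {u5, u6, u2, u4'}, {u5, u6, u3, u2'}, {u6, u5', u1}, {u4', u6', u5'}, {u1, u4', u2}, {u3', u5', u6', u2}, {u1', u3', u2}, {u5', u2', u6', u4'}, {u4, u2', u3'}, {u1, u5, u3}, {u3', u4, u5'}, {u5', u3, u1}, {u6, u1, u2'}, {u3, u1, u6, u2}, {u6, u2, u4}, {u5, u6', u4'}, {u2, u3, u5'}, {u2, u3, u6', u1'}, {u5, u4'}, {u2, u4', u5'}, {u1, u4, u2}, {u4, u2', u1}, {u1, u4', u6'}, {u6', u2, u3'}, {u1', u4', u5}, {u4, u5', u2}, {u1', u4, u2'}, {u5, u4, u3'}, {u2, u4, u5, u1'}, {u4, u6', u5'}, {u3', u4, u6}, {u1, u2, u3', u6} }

Yes

Suppose u5 = 1.
Suppose u6 = 0.
(u1) alone gives u1 = 1.
Suppose u3 = 0.
(u2) alone gives u2 = 1.
(u4) alone gives u4 = 1.
This assignment satisfies each clause.
A satisfying assignment: u1: 1; u2: 1; u3: 0; u4: 1; u5: 1; u6: 0.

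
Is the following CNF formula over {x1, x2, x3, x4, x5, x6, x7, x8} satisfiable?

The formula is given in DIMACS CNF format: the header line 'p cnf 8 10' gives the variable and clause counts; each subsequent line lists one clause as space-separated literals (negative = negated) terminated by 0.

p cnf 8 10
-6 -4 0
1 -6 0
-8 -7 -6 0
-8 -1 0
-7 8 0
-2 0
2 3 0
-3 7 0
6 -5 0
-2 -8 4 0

Yes, satisfiable

The clause (¬x2) is unit, so x2 = False.
The clause (x3) is unit, so x3 = True.
The clause (x7) is unit, so x7 = True.
The clause (x8) is unit, so x8 = True.
The clause (¬x6) is unit, so x6 = False.
The clause (¬x1) is unit, so x1 = False.
The clause (¬x5) is unit, so x5 = False.
All clauses hold; x4 can take either value.
A satisfying assignment: x1=False, x2=False, x3=True, x4=True, x5=False, x6=False, x7=True, x8=True.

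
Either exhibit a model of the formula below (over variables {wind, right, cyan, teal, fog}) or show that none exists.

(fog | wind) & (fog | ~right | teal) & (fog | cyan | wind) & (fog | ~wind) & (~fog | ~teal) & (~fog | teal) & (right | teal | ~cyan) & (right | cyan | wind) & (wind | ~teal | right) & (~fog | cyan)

UNSATISFIABLE

Branch on fog: set fog = 1.
Unit clause (~teal) forces teal = 0.
Now (teal) is unsatisfied and unit — conflict.
Backtrack on fog: now try fog = 0.
Unit clause (wind) forces wind = 1.
Now (~wind) is unsatisfied and unit — conflict.
Neither fog = 1 nor fog = 0 works.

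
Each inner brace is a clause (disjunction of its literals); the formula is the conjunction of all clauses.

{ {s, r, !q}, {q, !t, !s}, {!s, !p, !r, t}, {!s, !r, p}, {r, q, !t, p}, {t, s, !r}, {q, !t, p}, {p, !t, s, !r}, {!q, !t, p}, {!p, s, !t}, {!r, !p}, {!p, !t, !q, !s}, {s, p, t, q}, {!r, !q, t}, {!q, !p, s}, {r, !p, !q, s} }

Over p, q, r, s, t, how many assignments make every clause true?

There are 2^5 = 32 truth assignments over (p, q, r, s, t).
Split on t. With t = true, the clauses containing t are satisfied and !t drops from the rest; 0 of the 2^4 = 16 assignments to the other variables satisfy what remains.
With t = false, by the same count on the reduced clause set, 5 assignments work.
Total: 0 + 5 = 5.

5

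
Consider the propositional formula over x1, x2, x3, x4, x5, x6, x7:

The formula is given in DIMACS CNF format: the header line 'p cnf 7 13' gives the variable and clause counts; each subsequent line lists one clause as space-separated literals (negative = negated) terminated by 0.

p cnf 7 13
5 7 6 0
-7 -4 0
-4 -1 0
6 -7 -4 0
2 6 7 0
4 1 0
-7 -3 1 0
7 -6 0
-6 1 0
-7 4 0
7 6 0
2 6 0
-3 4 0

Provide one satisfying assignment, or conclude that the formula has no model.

Suppose x7 = False.
Unit clause (¬x6) forces x6 = False.
Now (x6) is unsatisfied and unit — conflict.
So x7 must be the other value — set x7 = True.
Unit clause (¬x4) forces x4 = False.
Now (x4) is unsatisfied and unit — conflict.
Neither x7 = True nor x7 = False works.

UNSATISFIABLE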